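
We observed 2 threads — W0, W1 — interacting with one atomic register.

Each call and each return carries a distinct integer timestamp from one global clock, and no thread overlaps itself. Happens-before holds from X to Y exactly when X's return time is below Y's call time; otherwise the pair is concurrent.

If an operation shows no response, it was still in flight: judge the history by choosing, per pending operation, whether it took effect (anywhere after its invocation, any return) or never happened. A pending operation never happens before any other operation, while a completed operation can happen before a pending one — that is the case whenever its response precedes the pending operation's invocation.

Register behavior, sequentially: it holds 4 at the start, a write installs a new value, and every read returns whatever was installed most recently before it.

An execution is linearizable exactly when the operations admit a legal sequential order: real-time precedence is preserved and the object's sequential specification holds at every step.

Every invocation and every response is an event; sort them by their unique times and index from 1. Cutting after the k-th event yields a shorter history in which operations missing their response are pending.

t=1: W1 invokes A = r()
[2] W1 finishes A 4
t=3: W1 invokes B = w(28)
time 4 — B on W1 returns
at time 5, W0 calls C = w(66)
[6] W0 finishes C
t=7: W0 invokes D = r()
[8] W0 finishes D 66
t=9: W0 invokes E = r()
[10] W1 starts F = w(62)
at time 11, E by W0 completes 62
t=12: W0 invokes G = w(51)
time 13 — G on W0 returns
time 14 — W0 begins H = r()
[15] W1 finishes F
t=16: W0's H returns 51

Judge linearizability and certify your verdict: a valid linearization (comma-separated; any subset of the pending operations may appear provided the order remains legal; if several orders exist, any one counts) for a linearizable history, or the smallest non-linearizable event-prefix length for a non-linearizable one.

step 1: A r() → 4 — value 4
step 2: B w(28) — value 28
step 3: C w(66) — value 66
step 4: D r() → 66 — value 66
step 5: F w(62) — value 62
step 6: E r() → 62 — value 62
step 7: G w(51) — value 51
step 8: H r() → 51 — value 51

linearizable — witness: A, B, C, D, F, E, G, H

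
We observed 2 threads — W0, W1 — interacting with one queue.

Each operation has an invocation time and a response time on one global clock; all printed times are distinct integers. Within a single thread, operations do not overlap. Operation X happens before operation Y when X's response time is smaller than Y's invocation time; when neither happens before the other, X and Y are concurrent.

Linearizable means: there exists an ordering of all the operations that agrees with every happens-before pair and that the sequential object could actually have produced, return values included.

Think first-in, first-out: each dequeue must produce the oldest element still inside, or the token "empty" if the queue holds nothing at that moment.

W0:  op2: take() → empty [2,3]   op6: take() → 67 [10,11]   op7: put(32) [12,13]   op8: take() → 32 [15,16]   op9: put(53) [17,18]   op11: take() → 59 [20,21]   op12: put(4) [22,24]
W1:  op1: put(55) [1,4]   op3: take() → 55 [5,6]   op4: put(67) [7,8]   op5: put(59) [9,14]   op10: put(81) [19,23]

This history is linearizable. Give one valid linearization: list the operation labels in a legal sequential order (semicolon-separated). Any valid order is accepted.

after step 1 (op2 take() → empty): queue <>
after step 2 (op1 put(55)): queue <55>
after step 3 (op3 take() → 55): queue <>
after step 4 (op4 put(67)): queue <67>
after step 5 (op6 take() → 67): queue <>
after step 6 (op7 put(32)): queue <32>
after step 7 (op5 put(59)): queue <32,59>
after step 8 (op8 take() → 32): queue <59>
after step 9 (op9 put(53)): queue <59,53>
after step 10 (op10 put(81)): queue <59,53,81>
after step 11 (op11 take() → 59): queue <53,81>
after step 12 (op12 put(4)): queue <53,81,4>

op2; op1; op3; op4; op6; op7; op5; op8; op9; op10; op11; op12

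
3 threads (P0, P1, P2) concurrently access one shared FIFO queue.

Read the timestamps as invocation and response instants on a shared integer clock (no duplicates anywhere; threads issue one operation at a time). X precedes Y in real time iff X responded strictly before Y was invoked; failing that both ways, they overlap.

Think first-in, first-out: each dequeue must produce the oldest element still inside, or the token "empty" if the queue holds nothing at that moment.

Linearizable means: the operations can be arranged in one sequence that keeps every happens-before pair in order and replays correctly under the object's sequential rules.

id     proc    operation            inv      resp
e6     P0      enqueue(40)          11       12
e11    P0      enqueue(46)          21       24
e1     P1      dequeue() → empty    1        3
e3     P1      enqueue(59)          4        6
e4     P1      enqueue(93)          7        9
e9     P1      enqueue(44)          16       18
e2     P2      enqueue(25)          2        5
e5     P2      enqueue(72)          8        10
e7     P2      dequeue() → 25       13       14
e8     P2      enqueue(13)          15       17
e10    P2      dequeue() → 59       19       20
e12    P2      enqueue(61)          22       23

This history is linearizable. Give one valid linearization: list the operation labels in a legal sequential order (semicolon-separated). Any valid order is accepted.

step 1: e1 dequeue() → empty — queue <>
step 2: e2 enqueue(25) — queue <25>
step 3: e3 enqueue(59) — queue <25,59>
step 4: e4 enqueue(93) — queue <25,59,93>
step 5: e5 enqueue(72) — queue <25,59,93,72>
step 6: e6 enqueue(40) — queue <25,59,93,72,40>
step 7: e7 dequeue() → 25 — queue <59,93,72,40>
step 8: e8 enqueue(13) — queue <59,93,72,40,13>
step 9: e9 enqueue(44) — queue <59,93,72,40,13,44>
step 10: e10 dequeue() → 59 — queue <93,72,40,13,44>
step 11: e11 enqueue(46) — queue <93,72,40,13,44,46>
step 12: e12 enqueue(61) — queue <93,72,40,13,44,46,61>

e1; e2; e3; e4; e5; e6; e7; e8; e9; e10; e11; e12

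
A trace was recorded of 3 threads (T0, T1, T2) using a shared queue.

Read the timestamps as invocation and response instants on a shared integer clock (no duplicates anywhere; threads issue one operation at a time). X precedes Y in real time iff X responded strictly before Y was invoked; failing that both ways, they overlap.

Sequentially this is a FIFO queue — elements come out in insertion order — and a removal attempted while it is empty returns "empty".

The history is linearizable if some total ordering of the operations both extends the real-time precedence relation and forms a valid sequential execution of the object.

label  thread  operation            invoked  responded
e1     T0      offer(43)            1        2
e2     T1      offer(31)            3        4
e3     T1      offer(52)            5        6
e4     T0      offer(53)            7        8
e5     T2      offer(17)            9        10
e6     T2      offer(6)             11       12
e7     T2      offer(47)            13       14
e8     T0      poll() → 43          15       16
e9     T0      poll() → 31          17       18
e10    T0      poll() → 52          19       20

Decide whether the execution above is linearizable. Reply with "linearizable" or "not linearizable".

linearizable

one valid linearization: e1, e2, e3, e4, e5, e6, e7, e8, e9, e10
after step 1 (e1 offer(43)): queue <43>
after step 2 (e2 offer(31)): queue <43,31>
after step 3 (e3 offer(52)): queue <43,31,52>
after step 4 (e4 offer(53)): queue <43,31,52,53>
after step 5 (e5 offer(17)): queue <43,31,52,53,17>
after step 6 (e6 offer(6)): queue <43,31,52,53,17,6>
after step 7 (e7 offer(47)): queue <43,31,52,53,17,6,47>
after step 8 (e8 poll() → 43): queue <31,52,53,17,6,47>
after step 9 (e9 poll() → 31): queue <52,53,17,6,47>
after step 10 (e10 poll() → 52): queue <53,17,6,47>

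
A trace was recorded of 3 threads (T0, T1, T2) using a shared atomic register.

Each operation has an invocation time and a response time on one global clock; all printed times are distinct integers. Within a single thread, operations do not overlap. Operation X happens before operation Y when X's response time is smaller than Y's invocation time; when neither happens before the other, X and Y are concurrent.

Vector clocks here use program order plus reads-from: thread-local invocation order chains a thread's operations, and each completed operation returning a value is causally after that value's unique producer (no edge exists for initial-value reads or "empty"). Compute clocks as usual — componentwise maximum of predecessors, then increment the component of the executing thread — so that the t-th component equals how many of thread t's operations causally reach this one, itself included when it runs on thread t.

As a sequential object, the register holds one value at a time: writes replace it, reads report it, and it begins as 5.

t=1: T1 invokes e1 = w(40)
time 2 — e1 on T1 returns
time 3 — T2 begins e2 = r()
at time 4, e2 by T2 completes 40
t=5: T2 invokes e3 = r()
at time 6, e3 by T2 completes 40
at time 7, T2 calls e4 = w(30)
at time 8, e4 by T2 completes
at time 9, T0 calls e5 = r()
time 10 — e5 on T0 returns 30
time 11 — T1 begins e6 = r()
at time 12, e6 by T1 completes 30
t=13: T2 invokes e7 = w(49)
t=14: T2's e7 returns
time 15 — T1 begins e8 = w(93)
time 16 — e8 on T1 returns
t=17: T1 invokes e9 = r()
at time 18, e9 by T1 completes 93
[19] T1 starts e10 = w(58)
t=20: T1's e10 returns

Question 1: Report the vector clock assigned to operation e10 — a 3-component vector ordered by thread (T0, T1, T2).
root op e1, invoked 1: fresh clock plus T1's own tick → (0, 1, 0)
VC(e2, invoked at 3): max of VC(e1)=(0, 1, 0), then +1 on thread T2 → (0, 1, 1)
VC(e3, invoked at 5): max of VC(e1)=(0, 1, 0), VC(e2)=(0, 1, 1), then +1 on thread T2 → (0, 1, 2)
VC(e4, invoked at 7): max of VC(e3)=(0, 1, 2), then +1 on thread T2 → (0, 1, 3)
VC(e7, invoked at 13): max of VC(e4)=(0, 1, 3), then +1 on thread T2 → (0, 1, 4)
VC(e6, invoked at 11): max of VC(e1)=(0, 1, 0), VC(e4)=(0, 1, 3), then +1 on thread T1 → (0, 2, 3)
VC(e5, invoked at 9): max of VC(e4)=(0, 1, 3), then +1 on thread T0 → (1, 1, 3)
VC(e8, invoked at 15): max of VC(e6)=(0, 2, 3), then +1 on thread T1 → (0, 3, 3)
VC(e9, invoked at 17): max of VC(e8)=(0, 3, 3), then +1 on thread T1 → (0, 4, 3)
VC(e10, invoked at 19): max of VC(e9)=(0, 4, 3), then +1 on thread T1 → (0, 5, 3)
target: VC(e10) = (0, 5, 3)

(0, 5, 3)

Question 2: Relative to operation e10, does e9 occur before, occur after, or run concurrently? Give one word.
e9 spans [17,18], e10 spans [19,20]
resp(e9)=18 < inv(e10)=19

before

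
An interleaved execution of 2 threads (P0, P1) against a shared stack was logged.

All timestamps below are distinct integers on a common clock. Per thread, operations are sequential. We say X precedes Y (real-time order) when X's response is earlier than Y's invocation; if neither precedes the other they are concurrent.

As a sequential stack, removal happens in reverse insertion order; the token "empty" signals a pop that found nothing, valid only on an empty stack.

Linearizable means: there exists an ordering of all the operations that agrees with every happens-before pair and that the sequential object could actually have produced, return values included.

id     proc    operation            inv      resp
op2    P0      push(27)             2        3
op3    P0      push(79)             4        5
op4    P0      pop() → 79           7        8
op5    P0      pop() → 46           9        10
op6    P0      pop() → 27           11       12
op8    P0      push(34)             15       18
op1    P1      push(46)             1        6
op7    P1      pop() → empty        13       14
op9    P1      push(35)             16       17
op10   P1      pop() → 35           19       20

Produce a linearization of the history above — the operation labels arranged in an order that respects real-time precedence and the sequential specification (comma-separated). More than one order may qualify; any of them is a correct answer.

op2, op1, op3, op4, op5, op6, op7, op8, op9, op10

after step 1 (op2 push(27)): stack <27>
after step 2 (op1 push(46)): stack <27,46>
after step 3 (op3 push(79)): stack <27,46,79>
after step 4 (op4 pop() → 79): stack <27,46>
after step 5 (op5 pop() → 46): stack <27>
after step 6 (op6 pop() → 27): stack <>
after step 7 (op7 pop() → empty): stack <>
after step 8 (op8 push(34)): stack <34>
after step 9 (op9 push(35)): stack <34,35>
after step 10 (op10 pop() → 35): stack <34>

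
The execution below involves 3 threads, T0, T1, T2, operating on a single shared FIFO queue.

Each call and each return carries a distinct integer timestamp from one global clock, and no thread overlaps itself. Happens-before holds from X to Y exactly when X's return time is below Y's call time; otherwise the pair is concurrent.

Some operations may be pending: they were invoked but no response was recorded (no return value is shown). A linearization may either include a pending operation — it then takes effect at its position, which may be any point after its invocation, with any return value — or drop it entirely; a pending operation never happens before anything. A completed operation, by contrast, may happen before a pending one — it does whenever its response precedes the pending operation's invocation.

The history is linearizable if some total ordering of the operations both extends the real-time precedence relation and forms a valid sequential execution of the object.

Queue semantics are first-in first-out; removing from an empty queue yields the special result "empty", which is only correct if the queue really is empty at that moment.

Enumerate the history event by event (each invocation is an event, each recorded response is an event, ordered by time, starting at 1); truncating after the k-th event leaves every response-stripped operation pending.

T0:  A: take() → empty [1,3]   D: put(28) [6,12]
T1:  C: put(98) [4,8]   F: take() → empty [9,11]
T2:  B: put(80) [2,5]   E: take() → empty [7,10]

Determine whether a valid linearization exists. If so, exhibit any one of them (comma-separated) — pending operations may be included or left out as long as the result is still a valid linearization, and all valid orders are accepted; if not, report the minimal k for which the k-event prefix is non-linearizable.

not linearizable — minimal violating prefix: 10 events

prefix check: 1..9 passes, 1..10 fails once E's time-10 response joins
real-time-consistent orders of the 4 completed operations: 5 — all fail the FIFO queue replay
no completion choice of the 2 pending operations (D, F) rescues it — every subset was tried
take A, B, C, E (pending dropped): step 4 already fails, because E take() → empty cannot occur there
take A, B, E, C (pending dropped): step 3 already fails, because E take() → empty cannot occur there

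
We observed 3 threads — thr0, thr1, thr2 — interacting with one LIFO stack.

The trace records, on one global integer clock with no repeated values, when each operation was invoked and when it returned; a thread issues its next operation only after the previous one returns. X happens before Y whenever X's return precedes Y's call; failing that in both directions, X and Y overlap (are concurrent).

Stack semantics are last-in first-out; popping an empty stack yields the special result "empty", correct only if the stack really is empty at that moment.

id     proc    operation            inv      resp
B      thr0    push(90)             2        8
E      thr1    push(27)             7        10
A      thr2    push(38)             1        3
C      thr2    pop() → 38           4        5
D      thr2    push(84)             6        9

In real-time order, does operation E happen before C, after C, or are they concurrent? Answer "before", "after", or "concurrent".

E spans [7,10], C spans [4,5]
resp(C)=5 < inv(E)=7

after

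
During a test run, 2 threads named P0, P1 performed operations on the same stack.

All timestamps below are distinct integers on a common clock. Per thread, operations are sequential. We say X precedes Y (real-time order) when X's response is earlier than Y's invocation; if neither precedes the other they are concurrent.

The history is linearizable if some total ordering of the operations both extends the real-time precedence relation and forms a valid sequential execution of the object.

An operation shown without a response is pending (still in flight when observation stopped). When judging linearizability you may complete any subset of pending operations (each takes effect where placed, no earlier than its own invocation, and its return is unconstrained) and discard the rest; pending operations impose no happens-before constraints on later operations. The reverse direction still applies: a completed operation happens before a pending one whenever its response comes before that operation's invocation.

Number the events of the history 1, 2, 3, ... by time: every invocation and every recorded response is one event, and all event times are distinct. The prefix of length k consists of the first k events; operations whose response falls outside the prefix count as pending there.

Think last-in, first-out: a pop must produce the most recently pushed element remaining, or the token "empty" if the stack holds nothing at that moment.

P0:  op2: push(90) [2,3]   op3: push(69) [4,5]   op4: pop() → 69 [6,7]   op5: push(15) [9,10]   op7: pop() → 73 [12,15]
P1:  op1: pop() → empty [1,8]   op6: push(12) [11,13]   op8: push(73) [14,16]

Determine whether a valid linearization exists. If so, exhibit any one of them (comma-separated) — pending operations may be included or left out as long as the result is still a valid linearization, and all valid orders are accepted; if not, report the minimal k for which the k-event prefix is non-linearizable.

1. op1 pop() → empty, leaving stack <>
2. op2 push(90), leaving stack <90>
3. op3 push(69), leaving stack <90,69>
4. op4 pop() → 69, leaving stack <90>
5. op5 push(15), leaving stack <90,15>
6. op6 push(12), leaving stack <90,15,12>
7. op8 push(73), leaving stack <90,15,12,73>
8. op7 pop() → 73, leaving stack <90,15,12>

linearizable — witness: op1, op2, op3, op4, op5, op6, op8, op7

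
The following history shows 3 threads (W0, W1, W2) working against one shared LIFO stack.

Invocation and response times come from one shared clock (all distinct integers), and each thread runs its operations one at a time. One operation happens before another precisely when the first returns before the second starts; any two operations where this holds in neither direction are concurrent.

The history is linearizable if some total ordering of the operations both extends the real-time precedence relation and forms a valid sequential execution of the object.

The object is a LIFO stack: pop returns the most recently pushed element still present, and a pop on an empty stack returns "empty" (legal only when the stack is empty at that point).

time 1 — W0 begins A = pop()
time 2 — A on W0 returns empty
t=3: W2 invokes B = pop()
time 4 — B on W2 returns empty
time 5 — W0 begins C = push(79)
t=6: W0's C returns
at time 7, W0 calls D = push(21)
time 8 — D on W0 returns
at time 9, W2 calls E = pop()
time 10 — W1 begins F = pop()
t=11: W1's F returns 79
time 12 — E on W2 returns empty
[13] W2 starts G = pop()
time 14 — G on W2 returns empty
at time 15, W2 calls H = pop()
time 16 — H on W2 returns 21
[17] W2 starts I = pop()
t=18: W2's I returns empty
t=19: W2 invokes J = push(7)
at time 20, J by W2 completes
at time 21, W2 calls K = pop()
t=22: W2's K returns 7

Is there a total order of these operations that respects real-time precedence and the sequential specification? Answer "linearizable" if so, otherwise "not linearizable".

events 1..11 are fine; event 12 — the response of E at time 12 — makes the prefix non-linearizable
checked exhaustively: 2 real-time-consistent orders of 6 completed operations, zero legal LIFO stack replays
sample order A, B, C, D, E, F stalls at step 5 — E pop() → empty has no legal effect
sample order A, B, C, D, F, E stalls at step 5 — F pop() → 79 has no legal effect

not linearizable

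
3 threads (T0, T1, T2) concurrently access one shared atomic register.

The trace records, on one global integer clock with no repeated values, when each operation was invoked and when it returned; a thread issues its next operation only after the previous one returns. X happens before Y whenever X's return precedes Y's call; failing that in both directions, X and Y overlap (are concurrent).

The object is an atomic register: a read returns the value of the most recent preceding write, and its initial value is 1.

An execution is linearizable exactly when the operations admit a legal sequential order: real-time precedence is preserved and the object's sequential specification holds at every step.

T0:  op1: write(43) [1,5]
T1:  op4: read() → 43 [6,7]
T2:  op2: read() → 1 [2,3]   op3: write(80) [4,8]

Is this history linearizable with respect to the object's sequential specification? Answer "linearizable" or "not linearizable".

linearizable

one valid linearization: op2, op1, op4, op3
step 1: op2 read() → 1 — value 1
step 2: op1 write(43) — value 43
step 3: op4 read() → 43 — value 43
step 4: op3 write(80) — value 80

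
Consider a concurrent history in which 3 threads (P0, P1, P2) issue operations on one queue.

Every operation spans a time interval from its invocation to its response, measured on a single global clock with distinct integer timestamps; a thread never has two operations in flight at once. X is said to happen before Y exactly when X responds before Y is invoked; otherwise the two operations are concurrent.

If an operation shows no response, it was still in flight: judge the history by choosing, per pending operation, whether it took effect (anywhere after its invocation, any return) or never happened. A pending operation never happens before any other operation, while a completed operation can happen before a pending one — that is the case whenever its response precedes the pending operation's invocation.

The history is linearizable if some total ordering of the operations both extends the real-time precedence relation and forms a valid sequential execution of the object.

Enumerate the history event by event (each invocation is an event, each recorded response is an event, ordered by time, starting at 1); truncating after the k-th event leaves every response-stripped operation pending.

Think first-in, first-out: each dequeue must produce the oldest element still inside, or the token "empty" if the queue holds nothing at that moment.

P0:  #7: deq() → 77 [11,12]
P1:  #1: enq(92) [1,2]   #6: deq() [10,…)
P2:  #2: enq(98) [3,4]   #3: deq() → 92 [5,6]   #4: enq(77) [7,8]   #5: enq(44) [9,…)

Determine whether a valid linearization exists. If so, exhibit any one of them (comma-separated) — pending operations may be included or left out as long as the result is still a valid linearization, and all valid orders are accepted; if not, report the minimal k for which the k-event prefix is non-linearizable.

1. #1 enq(92), leaving queue <92>
2. #2 enq(98), leaving queue <92,98>
3. #3 deq() → 92, leaving queue <98>
4. #4 enq(77), leaving queue <98,77>
5. #5 enq(44) (pending, included), leaving queue <98,77,44>
6. #6 deq() (pending, included), leaving queue <77,44>
7. #7 deq() → 77, leaving queue <44>

linearizable — witness: #1, #2, #3, #4, #5, #6, #7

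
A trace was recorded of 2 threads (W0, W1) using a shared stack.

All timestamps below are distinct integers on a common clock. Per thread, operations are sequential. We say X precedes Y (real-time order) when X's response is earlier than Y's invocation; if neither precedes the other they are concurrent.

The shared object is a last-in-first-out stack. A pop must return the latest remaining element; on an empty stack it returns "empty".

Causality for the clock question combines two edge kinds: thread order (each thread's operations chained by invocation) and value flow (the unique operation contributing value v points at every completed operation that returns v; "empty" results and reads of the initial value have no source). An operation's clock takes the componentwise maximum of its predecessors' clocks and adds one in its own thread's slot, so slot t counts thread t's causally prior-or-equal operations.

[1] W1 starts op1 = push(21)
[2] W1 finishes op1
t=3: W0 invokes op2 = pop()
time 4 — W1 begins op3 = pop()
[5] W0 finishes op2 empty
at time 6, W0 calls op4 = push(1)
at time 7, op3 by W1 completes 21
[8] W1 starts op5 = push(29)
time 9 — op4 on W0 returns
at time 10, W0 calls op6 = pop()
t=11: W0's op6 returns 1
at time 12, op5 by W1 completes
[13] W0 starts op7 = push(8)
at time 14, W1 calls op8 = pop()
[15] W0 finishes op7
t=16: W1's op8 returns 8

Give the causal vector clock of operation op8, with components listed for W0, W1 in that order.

VC(op1, invoked at 1): no causal predecessors; +1 on W1 → (0, 1)
VC(op2, invoked at 3): no causal predecessors; +1 on W0 → (1, 0)
op3 (invocation 4): componentwise max over VC(op1)=(0, 1), +1 at W1, giving (0, 2)
op4 (invocation 6): componentwise max over VC(op2)=(1, 0), +1 at W0, giving (2, 0)
op5 (invocation 8): componentwise max over VC(op3)=(0, 2), +1 at W1, giving (0, 3)
op6 (invocation 10): componentwise max over VC(op4)=(2, 0), +1 at W0, giving (3, 0)
op7 (invocation 13): componentwise max over VC(op6)=(3, 0), +1 at W0, giving (4, 0)
op8 (invocation 14): componentwise max over VC(op5)=(0, 3), VC(op7)=(4, 0), +1 at W1, giving (4, 4)
target: VC(op8) = (4, 4)

(4, 4)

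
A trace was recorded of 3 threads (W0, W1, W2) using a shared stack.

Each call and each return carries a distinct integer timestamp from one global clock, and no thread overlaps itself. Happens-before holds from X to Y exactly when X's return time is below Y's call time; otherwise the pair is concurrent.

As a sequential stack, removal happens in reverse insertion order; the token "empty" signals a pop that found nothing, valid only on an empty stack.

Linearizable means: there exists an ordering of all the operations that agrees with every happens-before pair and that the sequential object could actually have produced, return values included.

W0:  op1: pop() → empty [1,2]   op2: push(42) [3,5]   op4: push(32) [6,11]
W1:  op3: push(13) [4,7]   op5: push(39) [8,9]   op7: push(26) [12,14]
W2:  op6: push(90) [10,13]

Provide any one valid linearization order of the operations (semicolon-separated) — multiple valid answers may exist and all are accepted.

step 1: op1 pop() → empty — stack <>
step 2: op2 push(42) — stack <42>
step 3: op3 push(13) — stack <42,13>
step 4: op4 push(32) — stack <42,13,32>
step 5: op5 push(39) — stack <42,13,32,39>
step 6: op6 push(90) — stack <42,13,32,39,90>
step 7: op7 push(26) — stack <42,13,32,39,90,26>

op1; op2; op3; op4; op5; op6; op7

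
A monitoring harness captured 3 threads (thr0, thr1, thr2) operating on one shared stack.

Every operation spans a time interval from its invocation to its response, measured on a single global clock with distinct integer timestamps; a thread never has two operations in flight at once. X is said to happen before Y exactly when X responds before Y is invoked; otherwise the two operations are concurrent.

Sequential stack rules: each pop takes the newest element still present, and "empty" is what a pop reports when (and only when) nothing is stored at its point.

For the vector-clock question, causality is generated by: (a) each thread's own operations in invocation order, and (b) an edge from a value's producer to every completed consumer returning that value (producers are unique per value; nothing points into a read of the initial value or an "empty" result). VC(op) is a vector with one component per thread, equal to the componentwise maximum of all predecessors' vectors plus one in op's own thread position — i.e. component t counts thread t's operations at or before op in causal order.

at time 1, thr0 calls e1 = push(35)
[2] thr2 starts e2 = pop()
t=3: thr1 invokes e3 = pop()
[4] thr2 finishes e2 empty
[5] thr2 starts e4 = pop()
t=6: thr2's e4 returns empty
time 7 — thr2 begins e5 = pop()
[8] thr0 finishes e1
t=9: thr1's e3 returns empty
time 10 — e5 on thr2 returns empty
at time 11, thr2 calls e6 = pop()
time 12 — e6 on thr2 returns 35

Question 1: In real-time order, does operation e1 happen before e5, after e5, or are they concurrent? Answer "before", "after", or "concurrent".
concurrent

e1 spans [1,8], e5 spans [7,10]
the intervals overlap in both directions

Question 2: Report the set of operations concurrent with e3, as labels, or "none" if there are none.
e1, e2, e4, e5

e3 spans [3,9]; an op avoiding the whole window 3..9 is ordered, any other is concurrent
e1 [1,8]: concurrent
e2 [2,4]: concurrent
e4 [5,6]: concurrent
e5 [7,10]: concurrent
e6 [11,12]: after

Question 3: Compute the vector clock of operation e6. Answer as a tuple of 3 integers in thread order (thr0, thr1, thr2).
(1, 0, 4)

e2, invoked 2, has no incoming edges; only thr2's bump applies → (0, 0, 1)
e3, invoked 3, has no incoming edges; only thr1's bump applies → (0, 1, 0)
e1, invoked 1, has no incoming edges; only thr0's bump applies → (1, 0, 0)
VC(e4, invoked at 5): max of VC(e2)=(0, 0, 1), then +1 on thread thr2 → (0, 0, 2)
VC(e5, invoked at 7): max of VC(e4)=(0, 0, 2), then +1 on thread thr2 → (0, 0, 3)
VC(e6, invoked at 11): max of VC(e1)=(1, 0, 0), VC(e5)=(0, 0, 3), then +1 on thread thr2 → (1, 0, 4)
target: VC(e6) = (1, 0, 4)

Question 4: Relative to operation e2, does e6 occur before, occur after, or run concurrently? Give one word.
after

e6 spans [11,12], e2 spans [2,4]
resp(e2)=4 < inv(e6)=11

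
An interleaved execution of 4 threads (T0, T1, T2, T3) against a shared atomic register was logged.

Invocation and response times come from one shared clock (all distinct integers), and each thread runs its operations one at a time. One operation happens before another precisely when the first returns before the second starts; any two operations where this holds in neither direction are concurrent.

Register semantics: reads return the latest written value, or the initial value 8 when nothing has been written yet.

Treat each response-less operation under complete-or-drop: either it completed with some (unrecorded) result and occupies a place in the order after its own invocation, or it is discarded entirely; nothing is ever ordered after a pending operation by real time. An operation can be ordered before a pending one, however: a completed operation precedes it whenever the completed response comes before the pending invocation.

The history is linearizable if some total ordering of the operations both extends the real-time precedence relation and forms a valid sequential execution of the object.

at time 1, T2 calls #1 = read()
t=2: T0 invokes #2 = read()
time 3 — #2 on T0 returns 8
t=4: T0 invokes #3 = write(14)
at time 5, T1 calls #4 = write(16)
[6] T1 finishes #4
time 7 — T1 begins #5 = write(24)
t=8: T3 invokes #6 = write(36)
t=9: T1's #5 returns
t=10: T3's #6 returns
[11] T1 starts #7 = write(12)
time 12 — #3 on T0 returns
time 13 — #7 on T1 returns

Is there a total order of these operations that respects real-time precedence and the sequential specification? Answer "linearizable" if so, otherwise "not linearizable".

linearizable

a witness: #1, #2, #3, #4, #5, #6, #7
1. #1 read() (pending, included), leaving value 8
2. #2 read() → 8, leaving value 8
3. #3 write(14), leaving value 14
4. #4 write(16), leaving value 16
5. #5 write(24), leaving value 24
6. #6 write(36), leaving value 36
7. #7 write(12), leaving value 12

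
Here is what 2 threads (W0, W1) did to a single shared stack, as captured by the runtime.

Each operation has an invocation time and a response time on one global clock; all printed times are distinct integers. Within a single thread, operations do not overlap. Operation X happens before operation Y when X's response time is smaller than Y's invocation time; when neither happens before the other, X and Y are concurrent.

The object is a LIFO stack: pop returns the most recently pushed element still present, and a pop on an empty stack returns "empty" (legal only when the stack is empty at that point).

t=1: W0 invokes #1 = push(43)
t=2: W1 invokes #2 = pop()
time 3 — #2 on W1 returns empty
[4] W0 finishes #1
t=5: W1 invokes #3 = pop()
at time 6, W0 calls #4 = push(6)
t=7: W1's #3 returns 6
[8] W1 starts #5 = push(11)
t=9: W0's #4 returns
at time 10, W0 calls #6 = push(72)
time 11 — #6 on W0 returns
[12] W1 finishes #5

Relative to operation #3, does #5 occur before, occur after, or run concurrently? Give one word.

#5 spans [8,12], #3 spans [5,7]
resp(#3)=7 < inv(#5)=8

after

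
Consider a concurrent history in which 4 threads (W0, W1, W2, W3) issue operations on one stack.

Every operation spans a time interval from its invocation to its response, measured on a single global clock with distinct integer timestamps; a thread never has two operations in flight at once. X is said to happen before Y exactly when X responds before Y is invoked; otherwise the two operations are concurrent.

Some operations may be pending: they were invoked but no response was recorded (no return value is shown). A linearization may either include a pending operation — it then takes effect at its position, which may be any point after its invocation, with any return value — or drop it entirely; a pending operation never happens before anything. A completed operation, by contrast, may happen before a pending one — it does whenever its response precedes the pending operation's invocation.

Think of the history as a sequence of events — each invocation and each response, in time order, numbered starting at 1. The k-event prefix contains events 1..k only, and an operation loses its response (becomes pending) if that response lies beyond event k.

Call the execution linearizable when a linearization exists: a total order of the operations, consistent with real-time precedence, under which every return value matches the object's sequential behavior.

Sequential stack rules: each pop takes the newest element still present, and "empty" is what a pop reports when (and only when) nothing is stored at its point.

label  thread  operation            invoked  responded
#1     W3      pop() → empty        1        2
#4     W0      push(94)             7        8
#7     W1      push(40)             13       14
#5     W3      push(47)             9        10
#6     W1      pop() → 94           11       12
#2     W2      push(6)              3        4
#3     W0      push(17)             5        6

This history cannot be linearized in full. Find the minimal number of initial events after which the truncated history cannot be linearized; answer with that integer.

12

events 1..11 are linearizable; a witness order is #1, #2, #3, #4, #5:
step 1: #1 pop() → empty — stack <>
step 2: #2 push(6) — stack <6>
step 3: #3 push(17) — stack <6,17>
step 4: #4 push(94) — stack <6,17,94>
step 5: #5 push(47) — stack <6,17,94,47>
at event 12 (#6's time-12 response) nothing linearizes any more
take #1, #2, #3, #4, #5, #6: step 6 already fails, because #6 pop() → 94 cannot occur there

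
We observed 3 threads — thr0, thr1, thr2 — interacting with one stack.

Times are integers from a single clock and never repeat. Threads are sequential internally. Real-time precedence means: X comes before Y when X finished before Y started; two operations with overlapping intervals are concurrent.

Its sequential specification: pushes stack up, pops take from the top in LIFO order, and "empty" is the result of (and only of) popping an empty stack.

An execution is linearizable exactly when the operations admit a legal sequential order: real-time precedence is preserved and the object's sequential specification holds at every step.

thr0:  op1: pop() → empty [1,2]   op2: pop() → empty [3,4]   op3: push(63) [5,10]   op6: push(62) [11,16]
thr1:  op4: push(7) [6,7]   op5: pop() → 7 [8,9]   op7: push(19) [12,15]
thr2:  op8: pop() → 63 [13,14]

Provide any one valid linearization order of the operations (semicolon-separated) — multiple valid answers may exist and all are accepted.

1. op1 pop() → empty, leaving stack <>
2. op2 pop() → empty, leaving stack <>
3. op3 push(63), leaving stack <63>
4. op4 push(7), leaving stack <63,7>
5. op5 pop() → 7, leaving stack <63>
6. op8 pop() → 63, leaving stack <>
7. op6 push(62), leaving stack <62>
8. op7 push(19), leaving stack <62,19>

op1; op2; op3; op4; op5; op8; op6; op7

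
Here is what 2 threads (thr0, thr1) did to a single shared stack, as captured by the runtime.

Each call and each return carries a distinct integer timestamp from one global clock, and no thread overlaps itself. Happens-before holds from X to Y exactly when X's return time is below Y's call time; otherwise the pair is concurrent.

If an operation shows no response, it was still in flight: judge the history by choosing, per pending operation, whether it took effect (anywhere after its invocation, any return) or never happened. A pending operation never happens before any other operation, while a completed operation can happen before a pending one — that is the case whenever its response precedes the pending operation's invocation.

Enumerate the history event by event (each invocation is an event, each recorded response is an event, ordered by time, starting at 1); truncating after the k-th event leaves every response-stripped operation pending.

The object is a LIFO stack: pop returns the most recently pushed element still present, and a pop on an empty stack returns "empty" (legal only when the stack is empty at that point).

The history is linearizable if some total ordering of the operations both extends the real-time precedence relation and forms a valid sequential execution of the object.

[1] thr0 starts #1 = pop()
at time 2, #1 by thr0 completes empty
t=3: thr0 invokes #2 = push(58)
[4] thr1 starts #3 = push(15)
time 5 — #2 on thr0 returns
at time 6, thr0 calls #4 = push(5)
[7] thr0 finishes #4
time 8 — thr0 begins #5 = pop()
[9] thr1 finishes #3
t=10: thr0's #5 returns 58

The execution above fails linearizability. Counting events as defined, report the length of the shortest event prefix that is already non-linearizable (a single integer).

one valid order for events 1..9 is #1, #2, #3, #4:
1. #1 pop() → empty, leaving stack <>
2. #2 push(58), leaving stack <58>
3. #3 push(15), leaving stack <58,15>
4. #4 push(5), leaving stack <58,15,5>
adding event 10 (#5 responds at 10) leaves no legal real-time order
take #1, #2, #3, #4, #5: step 5 already fails, because #5 pop() → 58 cannot occur there
take #1, #2, #4, #3, #5: step 5 already fails, because #5 pop() → 58 cannot occur there

10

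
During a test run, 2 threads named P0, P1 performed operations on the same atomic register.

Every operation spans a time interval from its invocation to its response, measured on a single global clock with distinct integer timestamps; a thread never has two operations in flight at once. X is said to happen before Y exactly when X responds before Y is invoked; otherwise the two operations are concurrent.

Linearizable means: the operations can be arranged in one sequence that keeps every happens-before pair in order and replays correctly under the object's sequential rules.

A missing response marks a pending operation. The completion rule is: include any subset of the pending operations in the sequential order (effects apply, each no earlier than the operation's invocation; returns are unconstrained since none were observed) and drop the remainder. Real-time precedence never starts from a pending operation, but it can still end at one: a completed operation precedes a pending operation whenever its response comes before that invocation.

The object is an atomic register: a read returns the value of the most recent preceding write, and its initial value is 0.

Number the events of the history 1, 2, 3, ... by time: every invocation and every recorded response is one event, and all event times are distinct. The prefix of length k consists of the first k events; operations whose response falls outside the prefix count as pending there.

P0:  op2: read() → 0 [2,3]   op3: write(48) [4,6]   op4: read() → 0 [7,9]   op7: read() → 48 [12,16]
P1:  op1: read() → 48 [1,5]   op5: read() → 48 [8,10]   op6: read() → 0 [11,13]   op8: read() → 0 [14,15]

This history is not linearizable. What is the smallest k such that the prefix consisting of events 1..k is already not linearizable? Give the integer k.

events 1..8 are linearizable; a witness order is op2, op3, op1:
after step 1 (op2 read() → 0): value 0
after step 2 (op3 write(48)): value 48
after step 3 (op1 read() → 48): value 48
event 9 — op4's response, time 9 — after it, nothing linearizes
completion choices over the 1 pending operation (op5) were checked; none helps
take op1, op2, op3, op4 (pending dropped): step 1 already fails, because op1 read() → 48 cannot occur there
take op2, op1, op3, op4 (pending dropped): step 2 already fails, because op1 read() → 48 cannot occur there

9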